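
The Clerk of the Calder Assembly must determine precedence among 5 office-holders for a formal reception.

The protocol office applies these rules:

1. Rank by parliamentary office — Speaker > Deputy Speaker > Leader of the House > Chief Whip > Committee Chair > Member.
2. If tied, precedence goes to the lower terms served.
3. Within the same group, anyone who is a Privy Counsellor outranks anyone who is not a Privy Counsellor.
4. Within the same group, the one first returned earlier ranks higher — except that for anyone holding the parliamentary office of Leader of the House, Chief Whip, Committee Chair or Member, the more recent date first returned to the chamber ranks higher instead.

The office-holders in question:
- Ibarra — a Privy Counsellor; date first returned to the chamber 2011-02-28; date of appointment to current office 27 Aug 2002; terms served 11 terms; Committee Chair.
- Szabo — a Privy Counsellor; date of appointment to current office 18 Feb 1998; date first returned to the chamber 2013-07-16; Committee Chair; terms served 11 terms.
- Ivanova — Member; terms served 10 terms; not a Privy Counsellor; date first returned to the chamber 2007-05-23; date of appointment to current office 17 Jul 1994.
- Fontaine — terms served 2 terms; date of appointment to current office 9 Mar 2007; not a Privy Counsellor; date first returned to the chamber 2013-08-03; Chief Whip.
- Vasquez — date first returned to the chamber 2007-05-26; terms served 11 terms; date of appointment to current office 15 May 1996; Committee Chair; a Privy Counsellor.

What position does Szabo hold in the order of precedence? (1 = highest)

2

By parliamentary office: Fontaine (Chief Whip); then Szabo, Ibarra and Vasquez (Committee Chair); then Ivanova (Member).
Szabo, Ibarra and Vasquez all have terms served 11 terms, so the next rule applies.
Szabo, Ibarra and Vasquez are each a Privy Counsellor, so the next rule applies.
Among Szabo, Ibarra and Vasquez, by date first returned to the chamber (later first) (reversed rule for this group): Szabo (2013-07-16) before Ibarra (2011-02-28) before Vasquez (2007-05-26).
Order: Fontaine, Szabo, Ibarra, Vasquez, Ivanova. So position 2.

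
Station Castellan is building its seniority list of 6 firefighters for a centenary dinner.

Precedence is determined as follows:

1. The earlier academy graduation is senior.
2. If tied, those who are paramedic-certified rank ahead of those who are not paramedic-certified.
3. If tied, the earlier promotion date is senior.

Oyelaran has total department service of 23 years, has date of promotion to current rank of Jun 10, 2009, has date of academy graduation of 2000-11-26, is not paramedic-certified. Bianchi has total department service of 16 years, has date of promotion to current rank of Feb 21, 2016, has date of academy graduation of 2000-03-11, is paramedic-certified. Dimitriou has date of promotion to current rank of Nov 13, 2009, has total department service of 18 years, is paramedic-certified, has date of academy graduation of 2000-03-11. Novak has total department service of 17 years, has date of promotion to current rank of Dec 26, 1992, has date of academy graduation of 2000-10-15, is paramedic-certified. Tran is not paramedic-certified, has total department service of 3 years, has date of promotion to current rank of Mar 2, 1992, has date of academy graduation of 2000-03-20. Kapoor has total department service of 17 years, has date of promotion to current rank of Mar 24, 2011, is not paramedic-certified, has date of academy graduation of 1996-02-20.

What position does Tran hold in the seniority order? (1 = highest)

4

By date of academy graduation (earlier first): Kapoor (1996-02-20); then Dimitriou and Bianchi (both 2000-03-11); then Tran (2000-03-20); then Novak (2000-10-15); then Oyelaran (2000-11-26).
Dimitriou and Bianchi are each paramedic-certified, so the next rule applies.
Among Dimitriou and Bianchi, by date of promotion to current rank (earlier first): Dimitriou (Nov 13, 2009) before Bianchi (Feb 21, 2016).
Order: Kapoor, Dimitriou, Bianchi, Tran, Novak, Oyelaran. So position 4.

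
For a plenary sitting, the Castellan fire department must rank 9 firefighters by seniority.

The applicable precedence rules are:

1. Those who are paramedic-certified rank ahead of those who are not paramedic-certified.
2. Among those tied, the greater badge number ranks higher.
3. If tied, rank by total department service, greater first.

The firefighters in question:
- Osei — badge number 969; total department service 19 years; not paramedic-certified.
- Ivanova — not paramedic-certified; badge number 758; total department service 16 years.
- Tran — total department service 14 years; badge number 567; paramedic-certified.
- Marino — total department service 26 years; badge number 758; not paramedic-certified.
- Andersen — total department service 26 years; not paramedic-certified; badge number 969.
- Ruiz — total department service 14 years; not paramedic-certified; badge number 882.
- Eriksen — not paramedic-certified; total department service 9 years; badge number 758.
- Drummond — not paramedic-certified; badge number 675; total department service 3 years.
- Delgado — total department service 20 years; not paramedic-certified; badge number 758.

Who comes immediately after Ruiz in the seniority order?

Marino

By the first rule: Tran (paramedic-certified); then Andersen, Osei, Ruiz, Marino, Delgado, Ivanova, Eriksen and Drummond (each not paramedic-certified).
Among Andersen, Osei, Ruiz, Marino, Delgado, Ivanova, Eriksen and Drummond, by badge number (higher first): Andersen and Osei (969) before Ruiz (882) before Marino, Delgado, Ivanova and Eriksen (758) before Drummond (675).
Among Andersen and Osei, by total department service (higher first): Andersen (26 years) before Osei (19 years).
Among Marino, Delgado, Ivanova and Eriksen, by total department service (higher first): Marino (26 years) before Delgado (20 years) before Ivanova (16 years) before Eriksen (9 years).
Order: Tran, Andersen, Osei, Ruiz, Marino, Delgado, Ivanova, Eriksen, Drummond.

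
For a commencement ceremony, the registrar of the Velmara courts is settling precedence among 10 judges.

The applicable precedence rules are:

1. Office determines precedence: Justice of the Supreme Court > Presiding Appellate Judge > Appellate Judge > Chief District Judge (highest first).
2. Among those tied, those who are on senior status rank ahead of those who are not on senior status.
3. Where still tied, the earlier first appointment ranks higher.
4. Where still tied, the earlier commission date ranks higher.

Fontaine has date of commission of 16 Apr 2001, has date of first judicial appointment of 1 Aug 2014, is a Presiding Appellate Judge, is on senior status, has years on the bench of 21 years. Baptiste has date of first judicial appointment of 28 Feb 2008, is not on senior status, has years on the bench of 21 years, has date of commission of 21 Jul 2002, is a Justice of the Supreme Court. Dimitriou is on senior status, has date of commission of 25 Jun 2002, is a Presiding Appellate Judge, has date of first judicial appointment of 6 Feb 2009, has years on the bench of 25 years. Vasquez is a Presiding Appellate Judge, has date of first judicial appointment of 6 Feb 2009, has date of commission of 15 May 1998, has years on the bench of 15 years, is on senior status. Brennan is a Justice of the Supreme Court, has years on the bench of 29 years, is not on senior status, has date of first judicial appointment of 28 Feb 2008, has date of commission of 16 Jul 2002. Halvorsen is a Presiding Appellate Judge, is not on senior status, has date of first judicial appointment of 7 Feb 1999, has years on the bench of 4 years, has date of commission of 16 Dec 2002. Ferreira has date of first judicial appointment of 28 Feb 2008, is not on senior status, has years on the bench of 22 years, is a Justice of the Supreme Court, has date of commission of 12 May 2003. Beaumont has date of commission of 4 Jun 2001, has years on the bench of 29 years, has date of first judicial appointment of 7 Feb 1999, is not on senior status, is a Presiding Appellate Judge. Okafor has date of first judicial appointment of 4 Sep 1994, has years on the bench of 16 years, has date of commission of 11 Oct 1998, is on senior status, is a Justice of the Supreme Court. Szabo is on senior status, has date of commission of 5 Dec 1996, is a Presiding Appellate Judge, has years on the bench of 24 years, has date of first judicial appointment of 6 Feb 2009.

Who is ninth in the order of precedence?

Beaumont

By office: Okafor, Brennan, Baptiste and Ferreira (Justice of the Supreme Court); then Szabo, Vasquez, Dimitriou, Fontaine, Beaumont and Halvorsen (Presiding Appellate Judge).
Among Okafor, Brennan, Baptiste and Ferreira, on senior status before not on senior status: Okafor (on senior status) before Brennan, Baptiste and Ferreira (not on senior status).
Brennan, Baptiste and Ferreira all have date of first judicial appointment 28 Feb 2008, so the next rule applies.
Among Brennan, Baptiste and Ferreira, by date of commission (earlier first): Brennan (16 Jul 2002) before Baptiste (21 Jul 2002) before Ferreira (12 May 2003).
Among Szabo, Vasquez, Dimitriou, Fontaine, Beaumont and Halvorsen, on senior status before not on senior status: Szabo, Vasquez, Dimitriou and Fontaine (on senior status) before Beaumont and Halvorsen (not on senior status).
Among Szabo, Vasquez, Dimitriou and Fontaine, by date of first judicial appointment (earlier first): Szabo, Vasquez and Dimitriou (6 Feb 2009) before Fontaine (1 Aug 2014).
Among Szabo, Vasquez and Dimitriou, by date of commission (earlier first): Szabo (5 Dec 1996) before Vasquez (15 May 1998) before Dimitriou (25 Jun 2002).
Beaumont and Halvorsen both have date of first judicial appointment 7 Feb 1999, so the next rule applies.
Among Beaumont and Halvorsen, by date of commission (earlier first): Beaumont (4 Jun 2001) before Halvorsen (16 Dec 2002).
Order: Okafor, Brennan, Baptiste, Ferreira, Szabo, Vasquez, Dimitriou, Fontaine, Beaumont, Halvorsen.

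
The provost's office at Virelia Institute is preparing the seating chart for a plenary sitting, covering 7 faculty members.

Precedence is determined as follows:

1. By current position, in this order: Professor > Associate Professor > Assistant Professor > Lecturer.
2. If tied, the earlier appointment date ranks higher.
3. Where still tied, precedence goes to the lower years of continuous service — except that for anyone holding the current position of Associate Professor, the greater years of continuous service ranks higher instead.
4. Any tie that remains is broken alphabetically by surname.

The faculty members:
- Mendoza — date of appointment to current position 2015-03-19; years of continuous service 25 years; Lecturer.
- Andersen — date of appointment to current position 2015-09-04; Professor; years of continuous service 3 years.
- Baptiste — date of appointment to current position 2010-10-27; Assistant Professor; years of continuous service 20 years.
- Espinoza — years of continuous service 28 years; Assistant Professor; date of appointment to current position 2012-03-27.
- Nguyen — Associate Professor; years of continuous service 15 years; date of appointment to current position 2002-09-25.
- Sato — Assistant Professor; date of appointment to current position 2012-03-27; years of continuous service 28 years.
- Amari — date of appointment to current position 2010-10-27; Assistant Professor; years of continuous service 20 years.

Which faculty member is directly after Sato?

Mendoza

By current position: Andersen (Professor); then Nguyen (Associate Professor); then Amari, Baptiste, Espinoza and Sato (Assistant Professor); then Mendoza (Lecturer).
Among Amari, Baptiste, Espinoza and Sato, by date of appointment to current position (earlier first): Amari and Baptiste (2010-10-27) before Espinoza and Sato (2012-03-27).
Amari and Baptiste both have years of continuous service 20 years, so the next rule applies.
Among Amari and Baptiste, alphabetically by surname: Amari before Baptiste.
Espinoza and Sato both have years of continuous service 28 years, so the next rule applies.
Among Espinoza and Sato, alphabetically by surname: Espinoza before Sato.
Order: Andersen, Nguyen, Amari, Baptiste, Espinoza, Sato, Mendoza.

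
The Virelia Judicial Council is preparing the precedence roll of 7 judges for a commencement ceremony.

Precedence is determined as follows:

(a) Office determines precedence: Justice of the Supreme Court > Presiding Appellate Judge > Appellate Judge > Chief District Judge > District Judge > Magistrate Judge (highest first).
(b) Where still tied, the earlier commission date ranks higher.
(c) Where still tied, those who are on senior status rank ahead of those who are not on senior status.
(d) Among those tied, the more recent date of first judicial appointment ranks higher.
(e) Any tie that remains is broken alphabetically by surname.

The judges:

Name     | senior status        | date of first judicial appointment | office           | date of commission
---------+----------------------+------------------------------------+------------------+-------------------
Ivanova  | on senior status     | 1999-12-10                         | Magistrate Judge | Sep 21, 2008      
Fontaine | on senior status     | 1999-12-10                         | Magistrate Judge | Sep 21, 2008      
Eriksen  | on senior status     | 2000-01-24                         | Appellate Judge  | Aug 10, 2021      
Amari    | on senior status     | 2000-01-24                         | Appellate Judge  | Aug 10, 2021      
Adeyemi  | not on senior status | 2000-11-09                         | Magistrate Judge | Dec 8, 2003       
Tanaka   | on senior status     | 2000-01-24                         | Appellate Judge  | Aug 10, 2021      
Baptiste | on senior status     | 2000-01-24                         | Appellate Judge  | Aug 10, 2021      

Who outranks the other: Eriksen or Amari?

Amari

By office: Amari, Baptiste, Eriksen and Tanaka (Appellate Judge); then Adeyemi, Fontaine and Ivanova (Magistrate Judge).
Amari, Baptiste, Eriksen and Tanaka all have date of commission Aug 10, 2021, so the next rule applies.
Amari, Baptiste, Eriksen and Tanaka are each on senior status, so the next rule applies.
Amari, Baptiste, Eriksen and Tanaka all have date of first judicial appointment 2000-01-24, so the next rule applies.
Among Amari, Baptiste, Eriksen and Tanaka, alphabetically by surname: Amari before Baptiste before Eriksen before Tanaka.
Among Adeyemi, Fontaine and Ivanova, by date of commission (earlier first): Adeyemi (Dec 8, 2003) before Fontaine and Ivanova (Sep 21, 2008).
Fontaine and Ivanova are each on senior status, so the next rule applies.
Fontaine and Ivanova both have date of first judicial appointment 1999-12-10, so the next rule applies.
Among Fontaine and Ivanova, alphabetically by surname: Fontaine before Ivanova.
So Amari takes precedence.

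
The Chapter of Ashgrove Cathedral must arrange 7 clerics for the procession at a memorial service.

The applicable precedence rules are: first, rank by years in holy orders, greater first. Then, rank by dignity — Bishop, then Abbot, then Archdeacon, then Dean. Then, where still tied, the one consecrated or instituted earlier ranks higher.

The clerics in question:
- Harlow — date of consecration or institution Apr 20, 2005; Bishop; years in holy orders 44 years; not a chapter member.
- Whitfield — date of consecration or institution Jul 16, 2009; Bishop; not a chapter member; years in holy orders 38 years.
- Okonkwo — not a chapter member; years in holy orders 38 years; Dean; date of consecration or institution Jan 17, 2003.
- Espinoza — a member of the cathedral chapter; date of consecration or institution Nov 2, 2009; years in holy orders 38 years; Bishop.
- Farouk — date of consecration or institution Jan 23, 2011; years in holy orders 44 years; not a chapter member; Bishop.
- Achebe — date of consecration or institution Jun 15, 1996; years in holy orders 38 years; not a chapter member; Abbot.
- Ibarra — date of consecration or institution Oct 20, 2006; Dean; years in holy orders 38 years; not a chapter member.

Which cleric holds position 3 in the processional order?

By years in holy orders (higher first): Harlow and Farouk (both 44 years); then Whitfield, Espinoza, Achebe, Okonkwo and Ibarra (each 38 years).
Harlow and Farouk are each Bishop, so the next rule applies.
Among Harlow and Farouk, by date of consecration or institution (earlier first): Harlow (Apr 20, 2005) before Farouk (Jan 23, 2011).
Among Whitfield, Espinoza, Achebe, Okonkwo and Ibarra, by dignity: Whitfield and Espinoza (Bishop) before Achebe (Abbot) before Okonkwo and Ibarra (Dean).
Among Whitfield and Espinoza, by date of consecration or institution (earlier first): Whitfield (Jul 16, 2009) before Espinoza (Nov 2, 2009).
Among Okonkwo and Ibarra, by date of consecration or institution (earlier first): Okonkwo (Jan 17, 2003) before Ibarra (Oct 20, 2006).
Order: Harlow, Farouk, Whitfield, Espinoza, Achebe, Okonkwo, Ibarra.

Whitfield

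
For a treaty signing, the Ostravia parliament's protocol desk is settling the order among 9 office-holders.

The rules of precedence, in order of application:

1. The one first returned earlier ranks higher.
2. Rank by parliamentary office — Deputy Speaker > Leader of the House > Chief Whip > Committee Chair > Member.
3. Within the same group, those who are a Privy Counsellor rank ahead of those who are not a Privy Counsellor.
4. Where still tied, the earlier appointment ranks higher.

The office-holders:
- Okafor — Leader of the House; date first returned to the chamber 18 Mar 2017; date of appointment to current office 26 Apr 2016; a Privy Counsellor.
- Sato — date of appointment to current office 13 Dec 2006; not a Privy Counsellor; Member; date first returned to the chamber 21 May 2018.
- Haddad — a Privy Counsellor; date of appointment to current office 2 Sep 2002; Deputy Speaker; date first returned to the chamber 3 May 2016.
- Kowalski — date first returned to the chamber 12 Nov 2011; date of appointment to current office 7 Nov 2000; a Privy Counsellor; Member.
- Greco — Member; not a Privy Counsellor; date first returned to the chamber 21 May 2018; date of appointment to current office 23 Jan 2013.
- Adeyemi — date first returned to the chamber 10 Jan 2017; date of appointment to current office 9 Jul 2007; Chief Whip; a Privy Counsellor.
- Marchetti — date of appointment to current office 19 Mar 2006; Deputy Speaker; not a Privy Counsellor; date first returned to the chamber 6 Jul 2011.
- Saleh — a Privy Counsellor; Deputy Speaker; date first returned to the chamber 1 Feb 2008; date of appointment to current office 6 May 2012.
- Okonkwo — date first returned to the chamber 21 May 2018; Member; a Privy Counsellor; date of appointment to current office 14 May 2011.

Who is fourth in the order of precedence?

By date first returned to the chamber (earlier first): Saleh (1 Feb 2008); then Marchetti (6 Jul 2011); then Kowalski (12 Nov 2011); then Haddad (3 May 2016); then Adeyemi (10 Jan 2017); then Okafor (18 Mar 2017); then Okonkwo, Sato and Greco (each 21 May 2018).
Okonkwo, Sato and Greco are each Member, so the next rule applies.
Among Okonkwo, Sato and Greco, a Privy Counsellor before not a Privy Counsellor: Okonkwo (a Privy Counsellor) before Sato and Greco (not a Privy Counsellor).
Among Sato and Greco, by date of appointment to current office (earlier first): Sato (13 Dec 2006) before Greco (23 Jan 2013).
Order: Saleh, Marchetti, Kowalski, Haddad, Adeyemi, Okafor, Okonkwo, Sato, Greco.

Haddad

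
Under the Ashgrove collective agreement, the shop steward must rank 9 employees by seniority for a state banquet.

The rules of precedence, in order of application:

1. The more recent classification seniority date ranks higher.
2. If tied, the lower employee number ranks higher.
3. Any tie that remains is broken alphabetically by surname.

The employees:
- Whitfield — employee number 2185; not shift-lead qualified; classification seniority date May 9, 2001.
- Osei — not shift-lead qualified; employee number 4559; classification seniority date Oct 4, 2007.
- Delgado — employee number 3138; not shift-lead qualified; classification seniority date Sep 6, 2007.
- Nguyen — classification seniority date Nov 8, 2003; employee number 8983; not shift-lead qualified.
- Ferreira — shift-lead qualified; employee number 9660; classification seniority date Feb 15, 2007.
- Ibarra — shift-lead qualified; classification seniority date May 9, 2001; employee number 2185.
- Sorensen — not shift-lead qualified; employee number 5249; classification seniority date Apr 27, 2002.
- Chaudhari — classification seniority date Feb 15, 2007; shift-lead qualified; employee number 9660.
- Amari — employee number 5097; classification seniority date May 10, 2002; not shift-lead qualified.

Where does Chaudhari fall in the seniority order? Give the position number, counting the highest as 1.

3

By classification seniority date (later first): Osei (Oct 4, 2007); then Delgado (Sep 6, 2007); then Chaudhari and Ferreira (both Feb 15, 2007); then Nguyen (Nov 8, 2003); then Amari (May 10, 2002); then Sorensen (Apr 27, 2002); then Ibarra and Whitfield (both May 9, 2001).
Chaudhari and Ferreira both have employee number 9660, so the next rule applies.
Among Chaudhari and Ferreira, alphabetically by surname: Chaudhari before Ferreira.
Ibarra and Whitfield both have employee number 2185, so the next rule applies.
Among Ibarra and Whitfield, alphabetically by surname: Ibarra before Whitfield.
Order: Osei, Delgado, Chaudhari, Ferreira, Nguyen, Amari, Sorensen, Ibarra, Whitfield. So position 3.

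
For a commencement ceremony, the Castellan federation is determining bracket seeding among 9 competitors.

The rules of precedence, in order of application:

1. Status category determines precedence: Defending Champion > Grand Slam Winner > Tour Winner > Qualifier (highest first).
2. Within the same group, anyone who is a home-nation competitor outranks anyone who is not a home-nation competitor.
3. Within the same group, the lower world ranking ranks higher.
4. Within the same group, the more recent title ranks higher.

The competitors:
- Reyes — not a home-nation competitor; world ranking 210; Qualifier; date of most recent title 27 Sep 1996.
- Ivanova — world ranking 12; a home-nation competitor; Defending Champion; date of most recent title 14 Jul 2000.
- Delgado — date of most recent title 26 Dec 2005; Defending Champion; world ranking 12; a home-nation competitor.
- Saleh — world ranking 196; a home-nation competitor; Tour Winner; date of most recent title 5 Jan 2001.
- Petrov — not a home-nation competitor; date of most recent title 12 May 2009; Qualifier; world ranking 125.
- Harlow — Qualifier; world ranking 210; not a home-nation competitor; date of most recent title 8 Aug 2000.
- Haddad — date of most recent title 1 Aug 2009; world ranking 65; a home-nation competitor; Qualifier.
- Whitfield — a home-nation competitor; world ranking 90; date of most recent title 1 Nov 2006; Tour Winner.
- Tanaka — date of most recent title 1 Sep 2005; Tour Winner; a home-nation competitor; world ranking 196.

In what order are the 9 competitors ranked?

Delgado, Ivanova, Whitfield, Tanaka, Saleh, Haddad, Petrov, Harlow, Reyes

By status category: Delgado and Ivanova (Defending Champion); then Whitfield, Tanaka and Saleh (Tour Winner); then Haddad, Petrov, Harlow and Reyes (Qualifier).
Delgado and Ivanova are each a home-nation competitor, so the next rule applies.
Delgado and Ivanova both have world ranking 12, so the next rule applies.
Among Delgado and Ivanova, by date of most recent title (later first): Delgado (26 Dec 2005) before Ivanova (14 Jul 2000).
Whitfield, Tanaka and Saleh are each a home-nation competitor, so the next rule applies.
Among Whitfield, Tanaka and Saleh, by world ranking (lower first): Whitfield (90) before Tanaka and Saleh (196).
Among Tanaka and Saleh, by date of most recent title (later first): Tanaka (1 Sep 2005) before Saleh (5 Jan 2001).
Among Haddad, Petrov, Harlow and Reyes, a home-nation competitor before not a home-nation competitor: Haddad (a home-nation competitor) before Petrov, Harlow and Reyes (not a home-nation competitor).
Among Petrov, Harlow and Reyes, by world ranking (lower first): Petrov (125) before Harlow and Reyes (210).
Among Harlow and Reyes, by date of most recent title (later first): Harlow (8 Aug 2000) before Reyes (27 Sep 1996).
Full order: Delgado, Ivanova, Whitfield, Tanaka, Saleh, Haddad, Petrov, Harlow, Reyes.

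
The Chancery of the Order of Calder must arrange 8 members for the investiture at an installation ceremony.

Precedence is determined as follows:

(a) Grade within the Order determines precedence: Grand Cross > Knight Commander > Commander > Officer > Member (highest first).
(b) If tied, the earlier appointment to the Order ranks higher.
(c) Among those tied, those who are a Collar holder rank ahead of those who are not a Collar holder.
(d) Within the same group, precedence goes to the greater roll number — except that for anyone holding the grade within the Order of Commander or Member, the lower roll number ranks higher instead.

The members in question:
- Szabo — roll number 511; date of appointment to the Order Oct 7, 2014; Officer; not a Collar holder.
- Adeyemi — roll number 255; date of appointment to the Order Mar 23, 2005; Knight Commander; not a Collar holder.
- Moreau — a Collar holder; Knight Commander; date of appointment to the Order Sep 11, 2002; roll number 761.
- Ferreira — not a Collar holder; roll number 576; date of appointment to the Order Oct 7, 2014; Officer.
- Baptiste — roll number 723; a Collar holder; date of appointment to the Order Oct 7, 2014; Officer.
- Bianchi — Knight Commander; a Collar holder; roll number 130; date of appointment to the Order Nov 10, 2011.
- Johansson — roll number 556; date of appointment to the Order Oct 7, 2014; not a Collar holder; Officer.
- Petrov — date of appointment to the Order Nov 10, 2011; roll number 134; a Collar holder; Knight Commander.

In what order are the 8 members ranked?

Moreau, Adeyemi, Petrov, Bianchi, Baptiste, Ferreira, Johansson, Szabo

By grade within the Order: Moreau, Adeyemi, Petrov and Bianchi (Knight Commander); then Baptiste, Ferreira, Johansson and Szabo (Officer).
Among Moreau, Adeyemi, Petrov and Bianchi, by date of appointment to the Order (earlier first): Moreau (Sep 11, 2002) before Adeyemi (Mar 23, 2005) before Petrov and Bianchi (Nov 10, 2011).
Petrov and Bianchi are each a Collar holder, so the next rule applies.
Among Petrov and Bianchi, by roll number (higher first): Petrov (134) before Bianchi (130).
Baptiste, Ferreira, Johansson and Szabo all have date of appointment to the Order Oct 7, 2014, so the next rule applies.
Among Baptiste, Ferreira, Johansson and Szabo, a Collar holder before not a Collar holder: Baptiste (a Collar holder) before Ferreira, Johansson and Szabo (not a Collar holder).
Among Ferreira, Johansson and Szabo, by roll number (higher first): Ferreira (576) before Johansson (556) before Szabo (511).
Full order: Moreau, Adeyemi, Petrov, Bianchi, Baptiste, Ferreira, Johansson, Szabo.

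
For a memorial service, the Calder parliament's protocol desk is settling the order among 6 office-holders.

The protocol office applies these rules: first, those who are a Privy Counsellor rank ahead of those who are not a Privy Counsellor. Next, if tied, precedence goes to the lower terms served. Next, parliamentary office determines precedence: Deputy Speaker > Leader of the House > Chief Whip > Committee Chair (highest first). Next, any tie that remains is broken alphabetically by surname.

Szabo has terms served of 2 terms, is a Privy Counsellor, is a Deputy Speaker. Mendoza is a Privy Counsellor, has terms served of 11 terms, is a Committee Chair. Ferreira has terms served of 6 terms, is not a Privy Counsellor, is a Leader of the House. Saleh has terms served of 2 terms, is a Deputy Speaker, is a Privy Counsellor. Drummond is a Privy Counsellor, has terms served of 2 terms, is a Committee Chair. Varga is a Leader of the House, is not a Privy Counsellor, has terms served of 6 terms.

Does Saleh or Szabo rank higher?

Saleh

By the first rule: Saleh, Szabo, Drummond and Mendoza (each a Privy Counsellor); then Ferreira and Varga (both not a Privy Counsellor).
Among Saleh, Szabo, Drummond and Mendoza, by terms served (lower first): Saleh, Szabo and Drummond (2 terms) before Mendoza (11 terms).
Among Saleh, Szabo and Drummond, by parliamentary office: Saleh and Szabo (Deputy Speaker) before Drummond (Committee Chair).
Among Saleh and Szabo, alphabetically by surname: Saleh before Szabo.
Ferreira and Varga both have terms served 6 terms, so the next rule applies.
Ferreira and Varga are each Leader of the House, so the next rule applies.
Among Ferreira and Varga, alphabetically by surname: Ferreira before Varga.
So Saleh takes precedence.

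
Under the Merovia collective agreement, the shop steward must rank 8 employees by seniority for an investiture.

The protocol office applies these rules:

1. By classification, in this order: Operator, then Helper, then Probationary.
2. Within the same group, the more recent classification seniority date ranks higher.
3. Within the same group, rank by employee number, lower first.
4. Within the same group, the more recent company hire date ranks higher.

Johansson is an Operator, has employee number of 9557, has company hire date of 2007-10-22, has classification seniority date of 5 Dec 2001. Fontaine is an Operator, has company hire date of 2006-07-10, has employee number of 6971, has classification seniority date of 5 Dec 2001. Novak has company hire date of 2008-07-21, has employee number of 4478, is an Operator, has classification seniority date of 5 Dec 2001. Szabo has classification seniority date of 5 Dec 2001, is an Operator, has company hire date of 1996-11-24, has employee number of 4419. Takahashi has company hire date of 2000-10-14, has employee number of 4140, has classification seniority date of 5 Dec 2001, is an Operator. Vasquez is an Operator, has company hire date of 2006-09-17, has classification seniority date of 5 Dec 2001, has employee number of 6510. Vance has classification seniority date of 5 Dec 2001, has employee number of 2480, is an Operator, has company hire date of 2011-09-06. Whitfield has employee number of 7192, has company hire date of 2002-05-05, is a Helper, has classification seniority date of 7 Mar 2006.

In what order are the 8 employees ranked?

By classification: Vance, Takahashi, Szabo, Novak, Vasquez, Fontaine and Johansson (Operator); then Whitfield (Helper).
Vance, Takahashi, Szabo, Novak, Vasquez, Fontaine and Johansson all have classification seniority date 5 Dec 2001, so the next rule applies.
Among Vance, Takahashi, Szabo, Novak, Vasquez, Fontaine and Johansson, by employee number (lower first): Vance (2480) before Takahashi (4140) before Szabo (4419) before Novak (4478) before Vasquez (6510) before Fontaine (6971) before Johansson (9557).
Full order: Vance, Takahashi, Szabo, Novak, Vasquez, Fontaine, Johansson, Whitfield.

Vance, Takahashi, Szabo, Novak, Vasquez, Fontaine, Johansson, Whitfield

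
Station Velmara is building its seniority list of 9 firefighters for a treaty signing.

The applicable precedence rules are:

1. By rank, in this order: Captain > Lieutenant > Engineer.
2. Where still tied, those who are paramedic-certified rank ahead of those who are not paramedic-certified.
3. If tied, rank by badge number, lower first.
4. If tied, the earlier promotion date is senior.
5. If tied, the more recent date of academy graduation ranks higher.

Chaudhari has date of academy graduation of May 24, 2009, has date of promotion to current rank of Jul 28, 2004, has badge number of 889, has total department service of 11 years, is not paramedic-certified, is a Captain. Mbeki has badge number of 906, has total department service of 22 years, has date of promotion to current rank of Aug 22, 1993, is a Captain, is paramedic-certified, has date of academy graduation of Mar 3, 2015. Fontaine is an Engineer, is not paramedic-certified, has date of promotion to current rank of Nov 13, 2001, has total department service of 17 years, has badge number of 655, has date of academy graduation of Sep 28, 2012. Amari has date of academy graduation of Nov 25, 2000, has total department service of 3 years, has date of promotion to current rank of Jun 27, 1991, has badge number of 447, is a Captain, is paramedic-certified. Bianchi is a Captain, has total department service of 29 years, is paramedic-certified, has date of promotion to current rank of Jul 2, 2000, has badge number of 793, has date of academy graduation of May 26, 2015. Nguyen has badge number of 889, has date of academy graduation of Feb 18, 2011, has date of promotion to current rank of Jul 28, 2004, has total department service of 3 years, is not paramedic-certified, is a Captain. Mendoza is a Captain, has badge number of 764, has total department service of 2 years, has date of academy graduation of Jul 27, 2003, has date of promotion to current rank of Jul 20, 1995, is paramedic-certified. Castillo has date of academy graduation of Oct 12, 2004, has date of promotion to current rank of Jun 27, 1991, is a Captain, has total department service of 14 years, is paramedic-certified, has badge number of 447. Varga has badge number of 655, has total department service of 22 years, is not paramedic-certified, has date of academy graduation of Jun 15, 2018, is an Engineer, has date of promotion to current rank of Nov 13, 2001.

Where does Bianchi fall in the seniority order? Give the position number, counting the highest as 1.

4

By rank: Castillo, Amari, Mendoza, Bianchi, Mbeki, Nguyen and Chaudhari (Captain); then Varga and Fontaine (Engineer).
Among Castillo, Amari, Mendoza, Bianchi, Mbeki, Nguyen and Chaudhari, paramedic-certified before not paramedic-certified: Castillo, Amari, Mendoza, Bianchi and Mbeki (paramedic-certified) before Nguyen and Chaudhari (not paramedic-certified).
Among Castillo, Amari, Mendoza, Bianchi and Mbeki, by badge number (lower first): Castillo and Amari (447) before Mendoza (764) before Bianchi (793) before Mbeki (906).
Castillo and Amari both have date of promotion to current rank Jun 27, 1991, so the next rule applies.
Among Castillo and Amari, by date of academy graduation (later first): Castillo (Oct 12, 2004) before Amari (Nov 25, 2000).
Nguyen and Chaudhari both have badge number 889, so the next rule applies.
Nguyen and Chaudhari both have date of promotion to current rank Jul 28, 2004, so the next rule applies.
Among Nguyen and Chaudhari, by date of academy graduation (later first): Nguyen (Feb 18, 2011) before Chaudhari (May 24, 2009).
Varga and Fontaine are each not paramedic-certified, so the next rule applies.
Varga and Fontaine both have badge number 655, so the next rule applies.
Varga and Fontaine both have date of promotion to current rank Nov 13, 2001, so the next rule applies.
Among Varga and Fontaine, by date of academy graduation (later first): Varga (Jun 15, 2018) before Fontaine (Sep 28, 2012).
Order: Castillo, Amari, Mendoza, Bianchi, Mbeki, Nguyen, Chaudhari, Varga, Fontaine. So position 4.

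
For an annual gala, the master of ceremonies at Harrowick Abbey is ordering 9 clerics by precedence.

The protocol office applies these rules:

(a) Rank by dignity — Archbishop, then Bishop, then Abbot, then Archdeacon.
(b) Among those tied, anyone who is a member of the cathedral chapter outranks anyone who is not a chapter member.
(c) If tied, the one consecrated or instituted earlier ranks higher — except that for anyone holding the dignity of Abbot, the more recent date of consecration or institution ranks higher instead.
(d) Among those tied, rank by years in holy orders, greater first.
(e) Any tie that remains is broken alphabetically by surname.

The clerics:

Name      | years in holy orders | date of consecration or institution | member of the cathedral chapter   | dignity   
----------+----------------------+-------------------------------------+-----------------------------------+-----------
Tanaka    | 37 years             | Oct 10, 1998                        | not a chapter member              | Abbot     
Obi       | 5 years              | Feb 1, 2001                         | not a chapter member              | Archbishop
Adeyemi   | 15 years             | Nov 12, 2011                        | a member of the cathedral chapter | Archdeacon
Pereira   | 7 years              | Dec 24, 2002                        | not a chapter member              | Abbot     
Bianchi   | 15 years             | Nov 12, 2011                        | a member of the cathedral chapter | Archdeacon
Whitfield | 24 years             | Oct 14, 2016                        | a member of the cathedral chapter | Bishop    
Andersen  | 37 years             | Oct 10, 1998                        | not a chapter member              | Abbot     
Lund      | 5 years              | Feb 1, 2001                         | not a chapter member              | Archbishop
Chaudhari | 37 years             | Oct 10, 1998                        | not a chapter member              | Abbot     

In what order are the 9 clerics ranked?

By dignity: Lund and Obi (Archbishop); then Whitfield (Bishop); then Pereira, Andersen, Chaudhari and Tanaka (Abbot); then Adeyemi and Bianchi (Archdeacon).
Lund and Obi are each not a chapter member, so the next rule applies.
Lund and Obi both have date of consecration or institution Feb 1, 2001, so the next rule applies.
Lund and Obi both have years in holy orders 5 years, so the next rule applies.
Among Lund and Obi, alphabetically by surname: Lund before Obi.
Pereira, Andersen, Chaudhari and Tanaka are each not a chapter member, so the next rule applies.
Among Pereira, Andersen, Chaudhari and Tanaka, by date of consecration or institution (later first) (reversed rule for this group): Pereira (Dec 24, 2002) before Andersen, Chaudhari and Tanaka (Oct 10, 1998).
Andersen, Chaudhari and Tanaka all have years in holy orders 37 years, so the next rule applies.
Among Andersen, Chaudhari and Tanaka, alphabetically by surname: Andersen before Chaudhari before Tanaka.
Adeyemi and Bianchi are each a member of the cathedral chapter, so the next rule applies.
Adeyemi and Bianchi both have date of consecration or institution Nov 12, 2011, so the next rule applies.
Adeyemi and Bianchi both have years in holy orders 15 years, so the next rule applies.
Among Adeyemi and Bianchi, alphabetically by surname: Adeyemi before Bianchi.
Full order: Lund, Obi, Whitfield, Pereira, Andersen, Chaudhari, Tanaka, Adeyemi, Bianchi.

Lund, Obi, Whitfield, Pereira, Andersen, Chaudhari, Tanaka, Adeyemi, Bianchi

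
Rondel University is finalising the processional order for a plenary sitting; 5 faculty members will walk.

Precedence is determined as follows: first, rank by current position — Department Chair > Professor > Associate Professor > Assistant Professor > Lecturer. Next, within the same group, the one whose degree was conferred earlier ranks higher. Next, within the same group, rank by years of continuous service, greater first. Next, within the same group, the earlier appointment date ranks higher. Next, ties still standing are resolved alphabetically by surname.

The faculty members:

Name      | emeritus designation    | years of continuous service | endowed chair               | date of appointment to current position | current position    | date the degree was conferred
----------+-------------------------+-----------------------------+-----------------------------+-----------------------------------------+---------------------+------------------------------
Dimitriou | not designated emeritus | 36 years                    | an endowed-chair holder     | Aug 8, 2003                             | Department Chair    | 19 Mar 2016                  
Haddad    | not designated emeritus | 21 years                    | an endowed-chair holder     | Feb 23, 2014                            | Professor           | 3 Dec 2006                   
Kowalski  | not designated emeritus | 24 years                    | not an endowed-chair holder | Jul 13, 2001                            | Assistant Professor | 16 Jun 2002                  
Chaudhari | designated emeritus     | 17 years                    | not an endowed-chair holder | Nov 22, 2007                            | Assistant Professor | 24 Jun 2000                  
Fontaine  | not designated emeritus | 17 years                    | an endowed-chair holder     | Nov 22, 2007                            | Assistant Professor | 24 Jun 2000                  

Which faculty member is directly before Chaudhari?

By current position: Dimitriou (Department Chair); then Haddad (Professor); then Chaudhari, Fontaine and Kowalski (Assistant Professor).
Among Chaudhari, Fontaine and Kowalski, by date the degree was conferred (earlier first): Chaudhari and Fontaine (24 Jun 2000) before Kowalski (16 Jun 2002).
Chaudhari and Fontaine both have years of continuous service 17 years, so the next rule applies.
Chaudhari and Fontaine both have date of appointment to current position Nov 22, 2007, so the next rule applies.
Among Chaudhari and Fontaine, alphabetically by surname: Chaudhari before Fontaine.
Order: Dimitriou, Haddad, Chaudhari, Fontaine, Kowalski.

Haddad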